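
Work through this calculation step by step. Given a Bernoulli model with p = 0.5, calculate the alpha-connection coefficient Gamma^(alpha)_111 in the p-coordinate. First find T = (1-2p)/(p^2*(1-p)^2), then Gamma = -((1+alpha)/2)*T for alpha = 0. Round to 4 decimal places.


Skewness (Amari-Chentsov) tensor: T = (1-2p)/(p^2*(1-p)^2).
p = 0.5, 1-2p = 0.0, p^2 = 0.25, (1-p)^2 = 0.25.
T = 0.0/(0.25 * 0.25) = 0.0.
In the p-coordinate, Gamma^(alpha) = Gamma^(0) - (alpha/2)*T with Gamma^(0) = (1/2)*g'(p) = -T/2,
so Gamma^(alpha) = -((1+alpha)/2)*T.
alpha = 0, -(1+alpha)/2 = -0.5.
Gamma = -0.5 * 0.0 = 0.0000

0.0000


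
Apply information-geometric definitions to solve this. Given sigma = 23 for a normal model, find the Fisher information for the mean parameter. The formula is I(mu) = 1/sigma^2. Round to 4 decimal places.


The Fisher information for the mean of a normal distribution is I(mu) = 1/sigma^2.
sigma = 23, so sigma^2 = 529.
I(mu) = 1/529 = 0.0019

0.0019


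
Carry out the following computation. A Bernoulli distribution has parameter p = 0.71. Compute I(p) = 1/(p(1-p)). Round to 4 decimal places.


For Bernoulli(p), Fisher information is I(p) = 1/(p*(1-p)).
p = 0.71, 1-p = 0.29.
p*(1-p) = 0.2059.
I(p) = 1/0.2059 = 4.8567

4.8567


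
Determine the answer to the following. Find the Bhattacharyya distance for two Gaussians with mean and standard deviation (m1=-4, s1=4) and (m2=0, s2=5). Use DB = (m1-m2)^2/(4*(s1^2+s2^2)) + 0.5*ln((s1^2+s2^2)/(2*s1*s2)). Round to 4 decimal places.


Bhattacharyya distance between two Gaussians:
DB = (m1-m2)^2/(4*(s1^2+s2^2)) + (1/2)*ln((s1^2+s2^2)/(2*s1*s2)).
(m1-m2)^2 = (-4)^2 = 16.
s1^2+s2^2 = 16 + 25 = 41.
term1 = 16/164 = 0.097561.
term2 = 0.5*ln(41/40.0) = 0.012346.
DB = 0.097561 + 0.012346 = 0.1099

0.1099


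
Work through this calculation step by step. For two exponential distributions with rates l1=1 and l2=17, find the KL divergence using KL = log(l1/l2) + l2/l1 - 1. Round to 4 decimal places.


KL divergence for exponential family:
KL = log(l1/l2) + l2/l1 - 1.
log(1/17) = -2.833213.
17/1 = 17.0.
KL = -2.833213 + 17.0 - 1 = 13.1668

13.1668


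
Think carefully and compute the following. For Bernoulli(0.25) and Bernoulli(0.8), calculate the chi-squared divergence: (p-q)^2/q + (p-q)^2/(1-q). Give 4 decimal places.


Chi-squared divergence between Bernoulli distributions:
chi^2 = (p-q)^2/q + (p-q)^2/(1-q).
p = 0.25, q = 0.8, p-q = -0.55.
(p-q)^2 = 0.3025.
term1 = 0.3025/0.8 = 0.378125.
term2 = 0.3025/0.2 = 1.5125.
chi^2 = 0.378125 + 1.5125 = 1.8906

1.8906


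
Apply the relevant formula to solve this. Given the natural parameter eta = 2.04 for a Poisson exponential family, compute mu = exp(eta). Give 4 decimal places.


Expectation parameter for Poisson exponential family:
mu = exp(eta).
eta = 2.04.
mu = exp(2.04) = 7.6906

7.6906


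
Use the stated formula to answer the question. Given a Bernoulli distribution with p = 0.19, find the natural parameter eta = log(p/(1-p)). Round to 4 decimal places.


Natural parameter for Bernoulli: eta = log(p/(1-p)).
p = 0.19, 1-p = 0.81.
p/(1-p) = 0.234568.
eta = log(0.234568) = -1.4500

-1.4500


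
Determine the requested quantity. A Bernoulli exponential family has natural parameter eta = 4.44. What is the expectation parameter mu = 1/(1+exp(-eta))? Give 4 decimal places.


Dual coordinate (expectation parameter) for Bernoulli:
mu = 1/(1+exp(-eta)).
eta = 4.44.
exp(-eta) = exp(-4.44) = 0.011796.
mu = 1/(1+0.011796) = 0.9883

0.9883


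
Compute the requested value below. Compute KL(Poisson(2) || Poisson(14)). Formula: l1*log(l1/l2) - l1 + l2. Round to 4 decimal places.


KL divergence for Poisson:
KL = l1*log(l1/l2) - l1 + l2.
l1 = 2, l2 = 14.
log(2/14) = -1.94591.
l1*log(l1/l2) = 2 * -1.94591 = -3.89182.
KL = -3.89182 - 2 + 14 = 8.1082

8.1082


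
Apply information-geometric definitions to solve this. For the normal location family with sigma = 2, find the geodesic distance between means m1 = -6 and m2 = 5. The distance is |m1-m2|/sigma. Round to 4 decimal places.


On the fixed-variance normal subfamily, geodesic distance = |m1-m2|/sigma.
|-6 - 5| = 11.
sigma = 2.
d = 11/2 = 5.5000

5.5000


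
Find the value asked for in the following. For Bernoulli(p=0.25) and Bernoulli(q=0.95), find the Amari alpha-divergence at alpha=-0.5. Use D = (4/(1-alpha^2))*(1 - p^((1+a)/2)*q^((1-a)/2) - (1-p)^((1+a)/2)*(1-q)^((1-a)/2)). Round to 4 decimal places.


Amari alpha-divergence:
D = (4/(1-alpha^2))*(1 - p^((1+a)/2)*q^((1-a)/2) - (1-p)^((1+a)/2)*(1-q)^((1-a)/2)).
alpha = -0.5, p = 0.25, q = 0.95.
e1 = (1+alpha)/2 = 0.25, e2 = (1-alpha)/2 = 0.75.
t1 = p^e1 * q^e2 = 0.25^0.25 * 0.95^0.75 = 0.680421.
t2 = (1-p)^e1 * (1-q)^e2 = 0.75^0.25 * 0.05^0.75 = 0.098399.
4/(1-alpha^2) = 5.333333.
D = 5.333333*(1 - 0.680421 - 0.098399) = 1.1796

1.1796


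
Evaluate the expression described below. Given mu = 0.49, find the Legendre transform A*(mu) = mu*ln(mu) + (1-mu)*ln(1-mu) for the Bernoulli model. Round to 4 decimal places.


Legendre transform for Bernoulli:
A*(mu) = mu*log(mu) + (1-mu)*log(1-mu).
mu = 0.49, 1-mu = 0.51.
mu*log(mu) = 0.49*log(0.49) = -0.349541.
(1-mu)*log(1-mu) = 0.51*log(0.51) = -0.343406.
A* = -0.349541 + -0.343406 = -0.6929

-0.6929


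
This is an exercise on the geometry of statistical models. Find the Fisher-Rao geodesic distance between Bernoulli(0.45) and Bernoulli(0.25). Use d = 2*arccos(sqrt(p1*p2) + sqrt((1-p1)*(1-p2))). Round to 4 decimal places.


Geodesic distance on Bernoulli manifold:
d(p1,p2) = 2*arccos(sqrt(p1*p2) + sqrt((1-p1)*(1-p2))).
sqrt(p1*p2) = sqrt(0.45*0.25) = 0.33541.
sqrt((1-p1)*(1-p2)) = sqrt(0.55*0.75) = 0.642262.
arg = 0.33541 + 0.642262 = 0.977672.
d = 2*arccos(0.977672) = 0.4234

0.4234


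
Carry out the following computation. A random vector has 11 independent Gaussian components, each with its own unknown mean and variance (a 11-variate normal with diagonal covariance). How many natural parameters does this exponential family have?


Exponential family dimension calculation:
Each univariate normal has two natural parameters (mu/sigma^2 and -1/(2 sigma^2)).
With 11 independent components, dim = 2 * 11 = 22.

22


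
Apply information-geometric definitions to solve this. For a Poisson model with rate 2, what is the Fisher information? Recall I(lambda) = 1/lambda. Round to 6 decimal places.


Fisher information for Poisson: I(lambda) = 1/lambda.
lambda = 2.
I(lambda) = 1/2 = 0.500000

0.500000


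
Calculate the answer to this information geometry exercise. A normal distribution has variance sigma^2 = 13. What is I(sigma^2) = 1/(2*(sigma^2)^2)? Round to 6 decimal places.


Fisher information for variance: I(sigma^2) = 1/(2*sigma^4).
sigma^2 = 13, so sigma^4 = 169.
I = 1/(2*169) = 1/338 = 0.002959

0.002959


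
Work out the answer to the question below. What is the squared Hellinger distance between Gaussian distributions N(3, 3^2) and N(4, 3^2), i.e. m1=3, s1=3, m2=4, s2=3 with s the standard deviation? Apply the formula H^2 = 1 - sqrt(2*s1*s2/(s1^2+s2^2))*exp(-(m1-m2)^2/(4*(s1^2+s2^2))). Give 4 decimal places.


Squared Hellinger distance for Gaussians:
H^2 = 1 - sqrt(2*s1*s2/(s1^2+s2^2)) * exp(-(m1-m2)^2/(4*(s1^2+s2^2))).
s1^2 = 9, s2^2 = 9, s1^2+s2^2 = 18.
sqrt(2*3*3/(18)) = 1.0.
(m1-m2)^2 = (-1)^2 = 1.
exp(-1/(4*18)) = exp(-0.013889) = 0.986207.
H^2 = 1 - 1.0*0.986207 = 0.0138

0.0138


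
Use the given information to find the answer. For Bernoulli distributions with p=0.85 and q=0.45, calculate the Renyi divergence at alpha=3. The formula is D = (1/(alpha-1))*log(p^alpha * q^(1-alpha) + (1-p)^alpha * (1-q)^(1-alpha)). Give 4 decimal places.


Renyi divergence of order alpha between Bernoulli distributions:
D = (1/(alpha-1))*log(p^alpha * q^(1-alpha) + (1-p)^alpha * (1-q)^(1-alpha)).
alpha = 3, p = 0.85, q = 0.45.
p^alpha * q^(1-alpha) = 0.85^3 * 0.45^-2 = 3.032716.
(1-p)^alpha * (1-q)^(1-alpha) = 0.15^3 * 0.55^-2 = 0.011157.
sum = 3.032716 + 0.011157 = 3.043873.
D = (1/2)*log(3.043873) = 0.5566

0.5566


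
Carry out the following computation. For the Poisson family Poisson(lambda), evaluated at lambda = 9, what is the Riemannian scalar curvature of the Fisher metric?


This family has a single free parameter, so its statistical manifold
is 1-dimensional. The Riemann curvature tensor of any 1-dimensional
Riemannian manifold vanishes identically, so R = 0.

0


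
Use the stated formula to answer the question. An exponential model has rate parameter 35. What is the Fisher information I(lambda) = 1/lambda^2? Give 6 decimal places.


Fisher information for exponential: I(lambda) = 1/lambda^2.
lambda = 35, lambda^2 = 1225.
I = 1/1225 = 0.000816

0.000816


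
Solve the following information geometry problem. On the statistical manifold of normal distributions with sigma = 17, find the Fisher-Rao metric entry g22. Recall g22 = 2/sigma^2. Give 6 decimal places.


For the 2-parameter normal family, the Fisher metric has:
  g11 = 1/sigma^2, g22 = 2/sigma^2.
sigma = 17, sigma^2 = 289.
g22 = 0.006920

0.006920


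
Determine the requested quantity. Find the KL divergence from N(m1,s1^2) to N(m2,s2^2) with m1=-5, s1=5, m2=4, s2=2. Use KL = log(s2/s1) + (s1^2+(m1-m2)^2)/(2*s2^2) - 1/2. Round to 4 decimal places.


KL divergence between normal distributions:
KL = log(s2/s1) + (s1^2 + (m1-m2)^2)/(2*s2^2) - 1/2.
log(2/5) = -0.916291.
(5^2 + (-5-4)^2)/(2*2^2) = (25 + 81)/8 = 13.25.
KL = -0.916291 + 13.25 - 0.5 = 11.8337

11.8337


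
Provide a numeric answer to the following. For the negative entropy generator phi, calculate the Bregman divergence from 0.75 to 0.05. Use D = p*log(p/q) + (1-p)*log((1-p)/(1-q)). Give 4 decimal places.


Bregman divergence with negative entropy generator:
D = p*log(p/q) + (1-p)*log((1-p)/(1-q)).
p = 0.75, q = 0.05.
p*log(p/q) = 0.75*log(0.75/0.05) = 2.031038.
(1-p)*log((1-p)/(1-q)) = 0.25*log(0.25/0.95) = -0.33375.
D = 2.031038 + -0.33375 = 1.6973

1.6973


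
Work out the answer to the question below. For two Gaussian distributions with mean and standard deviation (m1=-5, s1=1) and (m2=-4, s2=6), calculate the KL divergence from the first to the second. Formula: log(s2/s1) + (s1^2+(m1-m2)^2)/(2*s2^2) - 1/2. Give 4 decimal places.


KL divergence between normal distributions:
KL = log(s2/s1) + (s1^2 + (m1-m2)^2)/(2*s2^2) - 1/2.
log(6/1) = 1.791759.
(1^2 + (-5--4)^2)/(2*6^2) = (1 + 1)/72 = 0.027778.
KL = 1.791759 + 0.027778 - 0.5 = 1.3195

1.3195


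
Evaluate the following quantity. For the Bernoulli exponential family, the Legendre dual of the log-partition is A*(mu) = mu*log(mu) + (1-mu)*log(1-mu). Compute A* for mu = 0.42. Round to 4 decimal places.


Legendre transform for Bernoulli:
A*(mu) = mu*log(mu) + (1-mu)*log(1-mu).
mu = 0.42, 1-mu = 0.58.
mu*log(mu) = 0.42*log(0.42) = -0.36435.
(1-mu)*log(1-mu) = 0.58*log(0.58) = -0.315942.
A* = -0.36435 + -0.315942 = -0.6803

-0.6803


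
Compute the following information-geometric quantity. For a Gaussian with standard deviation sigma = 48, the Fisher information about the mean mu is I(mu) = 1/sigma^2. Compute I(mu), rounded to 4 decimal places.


The Fisher information for the mean of a normal distribution is I(mu) = 1/sigma^2.
sigma = 48, so sigma^2 = 2304.
I(mu) = 1/2304 = 0.0004

0.0004


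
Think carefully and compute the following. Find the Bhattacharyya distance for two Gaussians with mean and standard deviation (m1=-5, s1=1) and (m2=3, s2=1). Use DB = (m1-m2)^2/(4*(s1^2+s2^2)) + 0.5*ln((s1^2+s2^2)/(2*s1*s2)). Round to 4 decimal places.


Bhattacharyya distance between two Gaussians:
DB = (m1-m2)^2/(4*(s1^2+s2^2)) + (1/2)*ln((s1^2+s2^2)/(2*s1*s2)).
(m1-m2)^2 = (-8)^2 = 64.
s1^2+s2^2 = 1 + 1 = 2.
term1 = 64/8 = 8.0.
term2 = 0.5*ln(2/2.0) = 0.0.
DB = 8.0 + 0.0 = 8.0000

8.0000


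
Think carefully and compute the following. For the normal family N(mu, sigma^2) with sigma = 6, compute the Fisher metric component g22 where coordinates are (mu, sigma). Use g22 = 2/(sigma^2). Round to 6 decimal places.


For the 2-parameter normal family, the Fisher metric has:
  g11 = 1/sigma^2, g22 = 2/sigma^2.
sigma = 6, sigma^2 = 36.
g22 = 0.055556

0.055556


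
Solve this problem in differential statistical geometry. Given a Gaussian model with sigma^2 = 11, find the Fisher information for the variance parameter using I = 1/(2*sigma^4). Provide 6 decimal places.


Fisher information for variance: I(sigma^2) = 1/(2*sigma^4).
sigma^2 = 11, so sigma^4 = 121.
I = 1/(2*121) = 1/242 = 0.004132

0.004132


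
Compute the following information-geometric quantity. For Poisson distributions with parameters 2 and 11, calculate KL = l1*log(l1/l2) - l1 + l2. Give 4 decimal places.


KL divergence for Poisson:
KL = l1*log(l1/l2) - l1 + l2.
l1 = 2, l2 = 11.
log(2/11) = -1.704748.
l1*log(l1/l2) = 2 * -1.704748 = -3.409496.
KL = -3.409496 - 2 + 11 = 5.5905

5.5905


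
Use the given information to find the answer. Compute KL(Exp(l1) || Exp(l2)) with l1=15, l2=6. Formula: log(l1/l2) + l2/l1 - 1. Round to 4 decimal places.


KL divergence for exponential family:
KL = log(l1/l2) + l2/l1 - 1.
log(15/6) = 0.916291.
6/15 = 0.4.
KL = 0.916291 + 0.4 - 1 = 0.3163

0.3163


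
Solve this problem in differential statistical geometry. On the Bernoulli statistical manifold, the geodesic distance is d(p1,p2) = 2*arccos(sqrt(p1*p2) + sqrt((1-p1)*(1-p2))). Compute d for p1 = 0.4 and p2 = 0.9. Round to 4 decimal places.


Geodesic distance on Bernoulli manifold:
d(p1,p2) = 2*arccos(sqrt(p1*p2) + sqrt((1-p1)*(1-p2))).
sqrt(p1*p2) = sqrt(0.4*0.9) = 0.6.
sqrt((1-p1)*(1-p2)) = sqrt(0.6*0.1) = 0.244949.
arg = 0.6 + 0.244949 = 0.844949.
d = 2*arccos(0.844949) = 1.1287

1.1287


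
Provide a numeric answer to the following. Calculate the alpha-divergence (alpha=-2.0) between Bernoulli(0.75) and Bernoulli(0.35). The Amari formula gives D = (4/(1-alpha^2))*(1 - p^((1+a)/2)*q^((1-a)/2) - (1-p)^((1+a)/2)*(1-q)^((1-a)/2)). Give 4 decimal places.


Amari alpha-divergence:
D = (4/(1-alpha^2))*(1 - p^((1+a)/2)*q^((1-a)/2) - (1-p)^((1+a)/2)*(1-q)^((1-a)/2)).
alpha = -2.0, p = 0.75, q = 0.35.
e1 = (1+alpha)/2 = -0.5, e2 = (1-alpha)/2 = 1.5.
t1 = p^e1 * q^e2 = 0.75^-0.5 * 0.35^1.5 = 0.239096.
t2 = (1-p)^e1 * (1-q)^e2 = 0.25^-0.5 * 0.65^1.5 = 1.048094.
4/(1-alpha^2) = -1.333333.
D = -1.333333*(1 - 0.239096 - 1.048094) = 0.3829

0.3829


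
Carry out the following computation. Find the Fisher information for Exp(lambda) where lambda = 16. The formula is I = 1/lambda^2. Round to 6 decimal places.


Fisher information for exponential: I(lambda) = 1/lambda^2.
lambda = 16, lambda^2 = 256.
I = 1/256 = 0.003906

0.003906


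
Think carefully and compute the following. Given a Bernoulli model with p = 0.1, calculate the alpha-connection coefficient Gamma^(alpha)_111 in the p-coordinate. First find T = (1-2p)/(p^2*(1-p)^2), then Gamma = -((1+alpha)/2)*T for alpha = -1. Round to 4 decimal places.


Skewness (Amari-Chentsov) tensor: T = (1-2p)/(p^2*(1-p)^2).
p = 0.1, 1-2p = 0.8, p^2 = 0.01, (1-p)^2 = 0.81.
T = 0.8/(0.01 * 0.81) = 98.765432.
In the p-coordinate, Gamma^(alpha) = Gamma^(0) - (alpha/2)*T with Gamma^(0) = (1/2)*g'(p) = -T/2,
so Gamma^(alpha) = -((1+alpha)/2)*T.
alpha = -1, -(1+alpha)/2 = 0.0.
Gamma = 0.0 * 98.765432 = 0.0000

0.0000


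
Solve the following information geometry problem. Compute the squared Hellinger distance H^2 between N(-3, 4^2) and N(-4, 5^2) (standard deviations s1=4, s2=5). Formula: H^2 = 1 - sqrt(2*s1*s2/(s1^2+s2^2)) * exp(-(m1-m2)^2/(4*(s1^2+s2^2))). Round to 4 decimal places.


Squared Hellinger distance for Gaussians:
H^2 = 1 - sqrt(2*s1*s2/(s1^2+s2^2)) * exp(-(m1-m2)^2/(4*(s1^2+s2^2))).
s1^2 = 16, s2^2 = 25, s1^2+s2^2 = 41.
sqrt(2*4*5/(41)) = 0.98773.
(m1-m2)^2 = (1)^2 = 1.
exp(-1/(4*41)) = exp(-0.006098) = 0.993921.
H^2 = 1 - 0.98773*0.993921 = 0.0183

0.0183


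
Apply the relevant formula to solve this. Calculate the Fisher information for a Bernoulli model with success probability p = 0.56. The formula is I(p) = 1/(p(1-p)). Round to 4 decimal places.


For Bernoulli(p), Fisher information is I(p) = 1/(p*(1-p)).
p = 0.56, 1-p = 0.44.
p*(1-p) = 0.2464.
I(p) = 1/0.2464 = 4.0584

4.0584


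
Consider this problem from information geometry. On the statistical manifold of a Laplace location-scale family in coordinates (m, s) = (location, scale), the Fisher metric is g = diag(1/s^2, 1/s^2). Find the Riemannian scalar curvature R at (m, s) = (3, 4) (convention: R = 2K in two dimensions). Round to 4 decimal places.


The metric has the form g = (A dm^2 + B ds^2)/s^2 with A = 1, B = 1.
Substitute u = sqrt(A/B)*m: g = B*(du^2 + ds^2)/s^2, i.e. B times the
Poincare upper half-plane metric, which has constant Gaussian curvature -1.
Scaling a 2D metric by a constant c divides the Gaussian curvature by c,
so K = -1/B = -1/(1) = -1.0000 everywhere (the point (m, s) = (3, 4) is irrelevant:
the curvature is constant).
Scalar curvature in dimension 2: R = 2K = -2/(1) = -2.0000.

-2.0000


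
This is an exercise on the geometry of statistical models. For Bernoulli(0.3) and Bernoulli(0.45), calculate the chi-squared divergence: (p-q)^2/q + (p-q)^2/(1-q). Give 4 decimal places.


Chi-squared divergence between Bernoulli distributions:
chi^2 = (p-q)^2/q + (p-q)^2/(1-q).
p = 0.3, q = 0.45, p-q = -0.15.
(p-q)^2 = 0.0225.
term1 = 0.0225/0.45 = 0.05.
term2 = 0.0225/0.55 = 0.040909.
chi^2 = 0.05 + 0.040909 = 0.0909

0.0909


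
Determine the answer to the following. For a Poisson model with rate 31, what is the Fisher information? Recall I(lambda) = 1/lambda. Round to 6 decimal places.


Fisher information for Poisson: I(lambda) = 1/lambda.
lambda = 31.
I(lambda) = 1/31 = 0.032258

0.032258


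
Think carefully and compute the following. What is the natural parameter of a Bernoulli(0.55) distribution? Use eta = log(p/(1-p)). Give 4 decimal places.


Natural parameter for Bernoulli: eta = log(p/(1-p)).
p = 0.55, 1-p = 0.45.
p/(1-p) = 1.222222.
eta = log(1.222222) = 0.2007

0.2007


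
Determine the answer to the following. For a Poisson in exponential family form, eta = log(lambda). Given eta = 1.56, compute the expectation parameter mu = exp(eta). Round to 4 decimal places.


Expectation parameter for Poisson exponential family:
mu = exp(eta).
eta = 1.56.
mu = exp(1.56) = 4.7588

4.7588


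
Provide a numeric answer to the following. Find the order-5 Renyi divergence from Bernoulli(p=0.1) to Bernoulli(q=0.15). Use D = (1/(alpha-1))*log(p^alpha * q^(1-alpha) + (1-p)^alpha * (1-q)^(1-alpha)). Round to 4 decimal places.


Renyi divergence of order alpha between Bernoulli distributions:
D = (1/(alpha-1))*log(p^alpha * q^(1-alpha) + (1-p)^alpha * (1-q)^(1-alpha)).
alpha = 5, p = 0.1, q = 0.15.
p^alpha * q^(1-alpha) = 0.1^5 * 0.15^-4 = 0.019753.
(1-p)^alpha * (1-q)^(1-alpha) = 0.9^5 * 0.85^-4 = 1.131193.
sum = 0.019753 + 1.131193 = 1.150946.
D = (1/4)*log(1.150946) = 0.0351

0.0351


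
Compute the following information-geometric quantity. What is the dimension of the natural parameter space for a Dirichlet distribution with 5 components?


Exponential family dimension calculation:
Dirichlet with 5 components has 5 natural parameters.

5


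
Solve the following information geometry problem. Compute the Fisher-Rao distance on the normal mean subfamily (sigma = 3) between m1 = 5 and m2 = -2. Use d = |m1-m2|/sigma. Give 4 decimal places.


On the fixed-variance normal subfamily, geodesic distance = |m1-m2|/sigma.
|5 - -2| = 7.
sigma = 3.
d = 7/3 = 2.3333

2.3333


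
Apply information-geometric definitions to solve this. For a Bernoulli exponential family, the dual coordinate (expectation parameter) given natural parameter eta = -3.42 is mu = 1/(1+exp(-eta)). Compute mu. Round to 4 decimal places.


Dual coordinate (expectation parameter) for Bernoulli:
mu = 1/(1+exp(-eta)).
eta = -3.42.
exp(-eta) = exp(3.42) = 30.569415.
mu = 1/(1+30.569415) = 0.0317

0.0317


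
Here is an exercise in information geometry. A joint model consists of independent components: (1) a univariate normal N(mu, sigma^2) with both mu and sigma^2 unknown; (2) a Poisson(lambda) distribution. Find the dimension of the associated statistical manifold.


The dimension of a statistical manifold equals the number of free
(independent) real parameters of the model. For a product of independent
blocks the parameter counts add.
- normal (mu, sigma^2): 2.
- Poisson (lambda): 1.
Total = 2 + 1 = 3.
Dimension = 3

3


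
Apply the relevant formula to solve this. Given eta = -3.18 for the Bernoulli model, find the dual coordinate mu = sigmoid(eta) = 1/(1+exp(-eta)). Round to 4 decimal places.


Dual coordinate (expectation parameter) for Bernoulli:
mu = 1/(1+exp(-eta)).
eta = -3.18.
exp(-eta) = exp(3.18) = 24.046754.
mu = 1/(1+24.046754) = 0.0399

0.0399


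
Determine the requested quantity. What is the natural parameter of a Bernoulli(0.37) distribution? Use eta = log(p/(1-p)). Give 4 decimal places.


Natural parameter for Bernoulli: eta = log(p/(1-p)).
p = 0.37, 1-p = 0.63.
p/(1-p) = 0.587302.
eta = log(0.587302) = -0.5322

-0.5322


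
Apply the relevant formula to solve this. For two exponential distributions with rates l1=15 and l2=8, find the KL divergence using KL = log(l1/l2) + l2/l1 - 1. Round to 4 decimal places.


KL divergence for exponential family:
KL = log(l1/l2) + l2/l1 - 1.
log(15/8) = 0.628609.
8/15 = 0.533333.
KL = 0.628609 + 0.533333 - 1 = 0.1619

0.1619


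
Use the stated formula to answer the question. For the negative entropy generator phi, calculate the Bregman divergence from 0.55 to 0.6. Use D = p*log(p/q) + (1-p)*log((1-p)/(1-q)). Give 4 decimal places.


Bregman divergence with negative entropy generator:
D = p*log(p/q) + (1-p)*log((1-p)/(1-q)).
p = 0.55, q = 0.6.
p*log(p/q) = 0.55*log(0.55/0.6) = -0.047856.
(1-p)*log((1-p)/(1-q)) = 0.45*log(0.45/0.4) = 0.053002.
D = -0.047856 + 0.053002 = 0.0051

0.0051


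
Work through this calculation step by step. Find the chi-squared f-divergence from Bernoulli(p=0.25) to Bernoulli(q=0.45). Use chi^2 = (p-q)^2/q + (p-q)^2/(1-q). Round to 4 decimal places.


Chi-squared divergence between Bernoulli distributions:
chi^2 = (p-q)^2/q + (p-q)^2/(1-q).
p = 0.25, q = 0.45, p-q = -0.2.
(p-q)^2 = 0.04.
term1 = 0.04/0.45 = 0.088889.
term2 = 0.04/0.55 = 0.072727.
chi^2 = 0.088889 + 0.072727 = 0.1616

0.1616


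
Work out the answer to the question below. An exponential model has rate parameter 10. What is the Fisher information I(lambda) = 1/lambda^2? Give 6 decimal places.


Fisher information for exponential: I(lambda) = 1/lambda^2.
lambda = 10, lambda^2 = 100.
I = 1/100 = 0.010000

0.010000


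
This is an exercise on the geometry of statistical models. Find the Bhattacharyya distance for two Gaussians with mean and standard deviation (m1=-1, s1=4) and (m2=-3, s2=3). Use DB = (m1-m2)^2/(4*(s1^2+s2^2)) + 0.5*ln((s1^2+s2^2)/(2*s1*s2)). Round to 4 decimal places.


Bhattacharyya distance between two Gaussians:
DB = (m1-m2)^2/(4*(s1^2+s2^2)) + (1/2)*ln((s1^2+s2^2)/(2*s1*s2)).
(m1-m2)^2 = (2)^2 = 4.
s1^2+s2^2 = 16 + 9 = 25.
term1 = 4/100 = 0.04.
term2 = 0.5*ln(25/24.0) = 0.020411.
DB = 0.04 + 0.020411 = 0.0604

0.0604


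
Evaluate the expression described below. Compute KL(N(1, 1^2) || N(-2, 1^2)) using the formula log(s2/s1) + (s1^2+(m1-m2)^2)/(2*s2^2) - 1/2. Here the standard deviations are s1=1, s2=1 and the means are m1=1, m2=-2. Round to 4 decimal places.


KL divergence between normal distributions:
KL = log(s2/s1) + (s1^2 + (m1-m2)^2)/(2*s2^2) - 1/2.
log(1/1) = 0.0.
(1^2 + (1--2)^2)/(2*1^2) = (1 + 9)/2 = 5.0.
KL = 0.0 + 5.0 - 0.5 = 4.5000

4.5000


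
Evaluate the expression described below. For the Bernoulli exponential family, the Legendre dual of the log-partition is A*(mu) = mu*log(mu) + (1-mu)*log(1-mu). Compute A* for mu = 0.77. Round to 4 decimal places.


Legendre transform for Bernoulli:
A*(mu) = mu*log(mu) + (1-mu)*log(1-mu).
mu = 0.77, 1-mu = 0.23.
mu*log(mu) = 0.77*log(0.77) = -0.201251.
(1-mu)*log(1-mu) = 0.23*log(0.23) = -0.338025.
A* = -0.201251 + -0.338025 = -0.5393

-0.5393


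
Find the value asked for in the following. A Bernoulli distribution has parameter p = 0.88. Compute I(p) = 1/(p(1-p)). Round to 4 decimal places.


For Bernoulli(p), Fisher information is I(p) = 1/(p*(1-p)).
p = 0.88, 1-p = 0.12.
p*(1-p) = 0.1056.
I(p) = 1/0.1056 = 9.4697

9.4697


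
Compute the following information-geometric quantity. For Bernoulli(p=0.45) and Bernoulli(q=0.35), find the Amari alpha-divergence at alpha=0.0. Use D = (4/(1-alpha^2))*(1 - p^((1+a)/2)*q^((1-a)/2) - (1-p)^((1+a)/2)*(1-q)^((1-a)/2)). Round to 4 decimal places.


Amari alpha-divergence:
D = (4/(1-alpha^2))*(1 - p^((1+a)/2)*q^((1-a)/2) - (1-p)^((1+a)/2)*(1-q)^((1-a)/2)).
alpha = 0.0, p = 0.45, q = 0.35.
e1 = (1+alpha)/2 = 0.5, e2 = (1-alpha)/2 = 0.5.
t1 = p^e1 * q^e2 = 0.45^0.5 * 0.35^0.5 = 0.396863.
t2 = (1-p)^e1 * (1-q)^e2 = 0.55^0.5 * 0.65^0.5 = 0.597913.
4/(1-alpha^2) = 4.0.
D = 4.0*(1 - 0.396863 - 0.597913) = 0.0209

0.0209


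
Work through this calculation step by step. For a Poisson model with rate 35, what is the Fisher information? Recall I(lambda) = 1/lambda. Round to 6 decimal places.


Fisher information for Poisson: I(lambda) = 1/lambda.
lambda = 35.
I(lambda) = 1/35 = 0.028571

0.028571


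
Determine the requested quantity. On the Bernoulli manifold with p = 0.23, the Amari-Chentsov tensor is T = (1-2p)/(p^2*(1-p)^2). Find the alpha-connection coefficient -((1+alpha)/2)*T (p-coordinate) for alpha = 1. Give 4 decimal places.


Skewness (Amari-Chentsov) tensor: T = (1-2p)/(p^2*(1-p)^2).
p = 0.23, 1-2p = 0.54, p^2 = 0.0529, (1-p)^2 = 0.5929.
T = 0.54/(0.0529 * 0.5929) = 17.216967.
In the p-coordinate, Gamma^(alpha) = Gamma^(0) - (alpha/2)*T with Gamma^(0) = (1/2)*g'(p) = -T/2,
so Gamma^(alpha) = -((1+alpha)/2)*T.
alpha = 1, -(1+alpha)/2 = -1.0.
Gamma = -1.0 * 17.216967 = -17.2170

-17.2170


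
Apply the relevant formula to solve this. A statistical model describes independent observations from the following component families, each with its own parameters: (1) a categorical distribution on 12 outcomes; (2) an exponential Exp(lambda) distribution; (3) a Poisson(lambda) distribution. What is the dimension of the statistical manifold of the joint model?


The dimension of a statistical manifold equals the number of free
(independent) real parameters of the model. For a product of independent
blocks the parameter counts add.
- categorical on 12 outcomes (probabilities sum to 1): 12-1 = 11.
- exponential (lambda): 1.
- Poisson (lambda): 1.
Total = 11 + 1 + 1 = 13.
Dimension = 13

13


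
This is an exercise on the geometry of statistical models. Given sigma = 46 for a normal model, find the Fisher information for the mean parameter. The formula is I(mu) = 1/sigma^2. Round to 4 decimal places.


The Fisher information for the mean of a normal distribution is I(mu) = 1/sigma^2.
sigma = 46, so sigma^2 = 2116.
I(mu) = 1/2116 = 0.0005

0.0005


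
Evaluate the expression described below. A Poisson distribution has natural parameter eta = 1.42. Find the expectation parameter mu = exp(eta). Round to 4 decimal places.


Expectation parameter for Poisson exponential family:
mu = exp(eta).
eta = 1.42.
mu = exp(1.42) = 4.1371

4.1371


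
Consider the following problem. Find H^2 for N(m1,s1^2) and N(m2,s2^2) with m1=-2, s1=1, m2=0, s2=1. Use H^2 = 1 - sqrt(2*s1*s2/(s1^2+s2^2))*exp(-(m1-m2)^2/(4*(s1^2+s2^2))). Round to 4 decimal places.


Squared Hellinger distance for Gaussians:
H^2 = 1 - sqrt(2*s1*s2/(s1^2+s2^2)) * exp(-(m1-m2)^2/(4*(s1^2+s2^2))).
s1^2 = 1, s2^2 = 1, s1^2+s2^2 = 2.
sqrt(2*1*1/(2)) = 1.0.
(m1-m2)^2 = (-2)^2 = 4.
exp(-4/(4*2)) = exp(-0.5) = 0.606531.
H^2 = 1 - 1.0*0.606531 = 0.3935

0.3935


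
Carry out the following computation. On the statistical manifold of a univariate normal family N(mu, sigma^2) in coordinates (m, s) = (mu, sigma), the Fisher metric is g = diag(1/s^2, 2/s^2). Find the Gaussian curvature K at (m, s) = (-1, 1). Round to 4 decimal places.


The metric has the form g = (A dm^2 + B ds^2)/s^2 with A = 1, B = 2.
Substitute u = sqrt(A/B)*m: g = B*(du^2 + ds^2)/s^2, i.e. B times the
Poincare upper half-plane metric, which has constant Gaussian curvature -1.
Scaling a 2D metric by a constant c divides the Gaussian curvature by c,
so K = -1/B = -1/(2) = -0.5000 everywhere (the point (m, s) = (-1, 1) is irrelevant:
the curvature is constant).
The requested Gaussian curvature is K = -0.5000.

-0.5000


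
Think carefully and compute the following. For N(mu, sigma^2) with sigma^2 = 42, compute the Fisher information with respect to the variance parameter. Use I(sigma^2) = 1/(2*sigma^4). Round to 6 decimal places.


Fisher information for variance: I(sigma^2) = 1/(2*sigma^4).
sigma^2 = 42, so sigma^4 = 1764.
I = 1/(2*1764) = 1/3528 = 0.000283

0.000283


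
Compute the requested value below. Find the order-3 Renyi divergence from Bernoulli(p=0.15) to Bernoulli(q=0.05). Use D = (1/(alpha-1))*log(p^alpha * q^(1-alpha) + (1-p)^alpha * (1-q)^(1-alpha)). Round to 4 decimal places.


Renyi divergence of order alpha between Bernoulli distributions:
D = (1/(alpha-1))*log(p^alpha * q^(1-alpha) + (1-p)^alpha * (1-q)^(1-alpha)).
alpha = 3, p = 0.15, q = 0.05.
p^alpha * q^(1-alpha) = 0.15^3 * 0.05^-2 = 1.35.
(1-p)^alpha * (1-q)^(1-alpha) = 0.85^3 * 0.95^-2 = 0.680471.
sum = 1.35 + 0.680471 = 2.030471.
D = (1/2)*log(2.030471) = 0.3541

0.3541


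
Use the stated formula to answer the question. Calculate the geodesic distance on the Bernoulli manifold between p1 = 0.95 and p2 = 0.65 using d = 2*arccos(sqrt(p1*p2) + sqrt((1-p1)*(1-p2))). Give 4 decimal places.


Geodesic distance on Bernoulli manifold:
d(p1,p2) = 2*arccos(sqrt(p1*p2) + sqrt((1-p1)*(1-p2))).
sqrt(p1*p2) = sqrt(0.95*0.65) = 0.785812.
sqrt((1-p1)*(1-p2)) = sqrt(0.05*0.35) = 0.132288.
arg = 0.785812 + 0.132288 = 0.918099.
d = 2*arccos(0.918099) = 0.8151

0.8151


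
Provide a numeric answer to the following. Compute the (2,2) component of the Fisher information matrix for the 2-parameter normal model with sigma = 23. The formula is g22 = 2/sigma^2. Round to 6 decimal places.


For the 2-parameter normal family, the Fisher metric has:
  g11 = 1/sigma^2, g22 = 2/sigma^2.
sigma = 23, sigma^2 = 529.
g22 = 0.003781

0.003781


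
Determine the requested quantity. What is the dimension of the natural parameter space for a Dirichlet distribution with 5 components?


Exponential family dimension calculation:
Dirichlet with 5 components has 5 natural parameters.

5


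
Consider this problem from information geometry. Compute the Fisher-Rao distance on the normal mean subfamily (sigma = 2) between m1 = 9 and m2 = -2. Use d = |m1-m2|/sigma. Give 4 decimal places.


On the fixed-variance normal subfamily, geodesic distance = |m1-m2|/sigma.
|9 - -2| = 11.
sigma = 2.
d = 11/2 = 5.5000

5.5000


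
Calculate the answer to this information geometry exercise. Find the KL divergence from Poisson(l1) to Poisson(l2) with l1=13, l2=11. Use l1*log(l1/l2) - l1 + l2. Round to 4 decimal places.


KL divergence for Poisson:
KL = l1*log(l1/l2) - l1 + l2.
l1 = 13, l2 = 11.
log(13/11) = 0.167054.
l1*log(l1/l2) = 13 * 0.167054 = 2.171703.
KL = 2.171703 - 13 + 11 = 0.1717

0.1717


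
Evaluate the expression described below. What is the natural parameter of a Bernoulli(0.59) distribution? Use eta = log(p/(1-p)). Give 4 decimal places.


Natural parameter for Bernoulli: eta = log(p/(1-p)).
p = 0.59, 1-p = 0.41.
p/(1-p) = 1.439024.
eta = log(1.439024) = 0.3640

0.3640


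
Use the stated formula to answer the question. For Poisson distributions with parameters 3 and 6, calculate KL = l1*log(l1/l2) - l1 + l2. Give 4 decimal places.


KL divergence for Poisson:
KL = l1*log(l1/l2) - l1 + l2.
l1 = 3, l2 = 6.
log(3/6) = -0.693147.
l1*log(l1/l2) = 3 * -0.693147 = -2.079442.
KL = -2.079442 - 3 + 6 = 0.9206

0.9206


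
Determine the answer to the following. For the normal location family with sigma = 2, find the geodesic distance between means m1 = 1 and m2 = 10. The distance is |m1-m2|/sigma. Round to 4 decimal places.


On the fixed-variance normal subfamily, geodesic distance = |m1-m2|/sigma.
|1 - 10| = 9.
sigma = 2.
d = 9/2 = 4.5000

4.5000


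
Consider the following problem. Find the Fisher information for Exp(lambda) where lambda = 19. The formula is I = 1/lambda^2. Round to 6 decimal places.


Fisher information for exponential: I(lambda) = 1/lambda^2.
lambda = 19, lambda^2 = 361.
I = 1/361 = 0.002770

0.002770


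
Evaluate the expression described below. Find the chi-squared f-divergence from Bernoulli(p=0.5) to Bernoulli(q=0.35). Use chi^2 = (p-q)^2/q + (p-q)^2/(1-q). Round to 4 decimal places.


Chi-squared divergence between Bernoulli distributions:
chi^2 = (p-q)^2/q + (p-q)^2/(1-q).
p = 0.5, q = 0.35, p-q = 0.15.
(p-q)^2 = 0.0225.
term1 = 0.0225/0.35 = 0.064286.
term2 = 0.0225/0.65 = 0.034615.
chi^2 = 0.064286 + 0.034615 = 0.0989

0.0989


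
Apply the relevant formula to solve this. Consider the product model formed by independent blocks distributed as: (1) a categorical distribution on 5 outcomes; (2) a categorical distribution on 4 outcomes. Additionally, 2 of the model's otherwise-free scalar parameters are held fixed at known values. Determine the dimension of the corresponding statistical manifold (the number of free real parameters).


The dimension of a statistical manifold equals the number of free
(independent) real parameters of the model. For a product of independent
blocks the parameter counts add.
- categorical on 5 outcomes (probabilities sum to 1): 5-1 = 4.
- categorical on 4 outcomes (probabilities sum to 1): 4-1 = 3.
Total = 4 + 3 = 7.
2 parameter(s) fixed at known values: 7 - 2 = 5.
Dimension = 5

5


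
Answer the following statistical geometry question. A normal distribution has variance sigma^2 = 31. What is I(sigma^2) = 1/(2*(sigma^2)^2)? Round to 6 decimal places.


Fisher information for variance: I(sigma^2) = 1/(2*sigma^4).
sigma^2 = 31, so sigma^4 = 961.
I = 1/(2*961) = 1/1922 = 0.000520

0.000520


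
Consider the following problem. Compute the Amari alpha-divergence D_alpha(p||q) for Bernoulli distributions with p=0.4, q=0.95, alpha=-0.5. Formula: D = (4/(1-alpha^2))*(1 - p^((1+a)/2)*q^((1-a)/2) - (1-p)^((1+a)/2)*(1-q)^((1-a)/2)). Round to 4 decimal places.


Amari alpha-divergence:
D = (4/(1-alpha^2))*(1 - p^((1+a)/2)*q^((1-a)/2) - (1-p)^((1+a)/2)*(1-q)^((1-a)/2)).
alpha = -0.5, p = 0.4, q = 0.95.
e1 = (1+alpha)/2 = 0.25, e2 = (1-alpha)/2 = 0.75.
t1 = p^e1 * q^e2 = 0.4^0.25 * 0.95^0.75 = 0.765258.
t2 = (1-p)^e1 * (1-q)^e2 = 0.6^0.25 * 0.05^0.75 = 0.09306.
4/(1-alpha^2) = 5.333333.
D = 5.333333*(1 - 0.765258 - 0.09306) = 0.7556

0.7556


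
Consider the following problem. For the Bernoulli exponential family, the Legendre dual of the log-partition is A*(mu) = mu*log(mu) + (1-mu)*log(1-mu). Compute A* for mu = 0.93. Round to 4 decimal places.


Legendre transform for Bernoulli:
A*(mu) = mu*log(mu) + (1-mu)*log(1-mu).
mu = 0.93, 1-mu = 0.07.
mu*log(mu) = 0.93*log(0.93) = -0.067491.
(1-mu)*log(1-mu) = 0.07*log(0.07) = -0.186148.
A* = -0.067491 + -0.186148 = -0.2536

-0.2536


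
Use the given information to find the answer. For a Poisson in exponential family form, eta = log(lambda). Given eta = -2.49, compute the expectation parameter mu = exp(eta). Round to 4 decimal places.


Expectation parameter for Poisson exponential family:
mu = exp(eta).
eta = -2.49.
mu = exp(-2.49) = 0.0829

0.0829


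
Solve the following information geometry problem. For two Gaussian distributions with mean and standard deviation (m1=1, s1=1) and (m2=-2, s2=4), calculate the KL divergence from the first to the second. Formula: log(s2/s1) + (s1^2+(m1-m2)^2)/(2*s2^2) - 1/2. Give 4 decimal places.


KL divergence between normal distributions:
KL = log(s2/s1) + (s1^2 + (m1-m2)^2)/(2*s2^2) - 1/2.
log(4/1) = 1.386294.
(1^2 + (1--2)^2)/(2*4^2) = (1 + 9)/32 = 0.3125.
KL = 1.386294 + 0.3125 - 0.5 = 1.1988

1.1988


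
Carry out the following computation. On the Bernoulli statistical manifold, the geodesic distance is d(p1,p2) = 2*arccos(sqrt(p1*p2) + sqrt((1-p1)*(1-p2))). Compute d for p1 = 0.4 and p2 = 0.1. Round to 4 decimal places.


Geodesic distance on Bernoulli manifold:
d(p1,p2) = 2*arccos(sqrt(p1*p2) + sqrt((1-p1)*(1-p2))).
sqrt(p1*p2) = sqrt(0.4*0.1) = 0.2.
sqrt((1-p1)*(1-p2)) = sqrt(0.6*0.9) = 0.734847.
arg = 0.2 + 0.734847 = 0.934847.
d = 2*arccos(0.934847) = 0.7259

0.7259


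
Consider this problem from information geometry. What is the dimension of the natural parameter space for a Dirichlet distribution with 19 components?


Exponential family dimension calculation:
Dirichlet with 19 components has 19 natural parameters.

19


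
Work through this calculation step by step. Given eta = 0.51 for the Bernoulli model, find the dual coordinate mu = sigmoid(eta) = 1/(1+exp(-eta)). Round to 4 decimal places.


Dual coordinate (expectation parameter) for Bernoulli:
mu = 1/(1+exp(-eta)).
eta = 0.51.
exp(-eta) = exp(-0.51) = 0.600496.
mu = 1/(1+0.600496) = 0.6248

0.6248


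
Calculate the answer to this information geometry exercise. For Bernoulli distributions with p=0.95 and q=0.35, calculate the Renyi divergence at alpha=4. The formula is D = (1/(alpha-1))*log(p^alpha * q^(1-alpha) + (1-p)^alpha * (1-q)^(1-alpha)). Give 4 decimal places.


Renyi divergence of order alpha between Bernoulli distributions:
D = (1/(alpha-1))*log(p^alpha * q^(1-alpha) + (1-p)^alpha * (1-q)^(1-alpha)).
alpha = 4, p = 0.95, q = 0.35.
p^alpha * q^(1-alpha) = 0.95^4 * 0.35^-3 = 18.99723.
(1-p)^alpha * (1-q)^(1-alpha) = 0.05^4 * 0.65^-3 = 2.3e-05.
sum = 18.99723 + 2.3e-05 = 18.997253.
D = (1/3)*log(18.997253) = 0.9814

0.9814


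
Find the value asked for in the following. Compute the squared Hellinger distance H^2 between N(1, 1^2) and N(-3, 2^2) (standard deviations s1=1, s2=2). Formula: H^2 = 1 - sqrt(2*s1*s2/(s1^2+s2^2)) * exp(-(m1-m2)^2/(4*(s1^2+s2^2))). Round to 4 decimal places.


Squared Hellinger distance for Gaussians:
H^2 = 1 - sqrt(2*s1*s2/(s1^2+s2^2)) * exp(-(m1-m2)^2/(4*(s1^2+s2^2))).
s1^2 = 1, s2^2 = 4, s1^2+s2^2 = 5.
sqrt(2*1*2/(5)) = 0.894427.
(m1-m2)^2 = (4)^2 = 16.
exp(-16/(4*5)) = exp(-0.8) = 0.449329.
H^2 = 1 - 0.894427*0.449329 = 0.5981

0.5981


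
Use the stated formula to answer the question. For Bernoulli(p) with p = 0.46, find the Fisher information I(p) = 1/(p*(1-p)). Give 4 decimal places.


For Bernoulli(p), Fisher information is I(p) = 1/(p*(1-p)).
p = 0.46, 1-p = 0.54.
p*(1-p) = 0.2484.
I(p) = 1/0.2484 = 4.0258

4.0258


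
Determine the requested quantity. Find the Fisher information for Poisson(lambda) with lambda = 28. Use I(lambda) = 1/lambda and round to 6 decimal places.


Fisher information for Poisson: I(lambda) = 1/lambda.
lambda = 28.
I(lambda) = 1/28 = 0.035714

0.035714


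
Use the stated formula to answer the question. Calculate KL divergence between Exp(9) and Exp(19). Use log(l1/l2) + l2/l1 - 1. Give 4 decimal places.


KL divergence for exponential family:
KL = log(l1/l2) + l2/l1 - 1.
log(9/19) = -0.747214.
19/9 = 2.111111.
KL = -0.747214 + 2.111111 - 1 = 0.3639

0.3639


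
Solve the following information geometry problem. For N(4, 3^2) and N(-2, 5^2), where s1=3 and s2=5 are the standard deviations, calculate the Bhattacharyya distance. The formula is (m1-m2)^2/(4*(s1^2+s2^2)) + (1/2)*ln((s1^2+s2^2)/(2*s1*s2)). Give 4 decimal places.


Bhattacharyya distance between two Gaussians:
DB = (m1-m2)^2/(4*(s1^2+s2^2)) + (1/2)*ln((s1^2+s2^2)/(2*s1*s2)).
(m1-m2)^2 = (6)^2 = 36.
s1^2+s2^2 = 9 + 25 = 34.
term1 = 36/136 = 0.264706.
term2 = 0.5*ln(34/30.0) = 0.062582.
DB = 0.264706 + 0.062582 = 0.3273

0.3273


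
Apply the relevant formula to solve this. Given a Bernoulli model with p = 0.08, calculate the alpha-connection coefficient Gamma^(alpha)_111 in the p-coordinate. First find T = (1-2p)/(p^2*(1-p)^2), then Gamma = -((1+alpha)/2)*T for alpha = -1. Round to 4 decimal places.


Skewness (Amari-Chentsov) tensor: T = (1-2p)/(p^2*(1-p)^2).
p = 0.08, 1-2p = 0.84, p^2 = 0.0064, (1-p)^2 = 0.8464.
T = 0.84/(0.0064 * 0.8464) = 155.068526.
In the p-coordinate, Gamma^(alpha) = Gamma^(0) - (alpha/2)*T with Gamma^(0) = (1/2)*g'(p) = -T/2,
so Gamma^(alpha) = -((1+alpha)/2)*T.
alpha = -1, -(1+alpha)/2 = 0.0.
Gamma = 0.0 * 155.068526 = 0.0000

0.0000
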